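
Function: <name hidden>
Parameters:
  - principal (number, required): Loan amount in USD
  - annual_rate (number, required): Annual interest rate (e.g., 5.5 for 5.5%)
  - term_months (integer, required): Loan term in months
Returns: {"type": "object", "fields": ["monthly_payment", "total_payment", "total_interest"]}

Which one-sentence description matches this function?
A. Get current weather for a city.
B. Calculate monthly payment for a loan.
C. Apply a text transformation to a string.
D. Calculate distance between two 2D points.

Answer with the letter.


Parameters principal, annual_rate, term_months and return ["monthly_payment", "total_payment", "total_interest"] fit: Calculate monthly payment for a loan.
B


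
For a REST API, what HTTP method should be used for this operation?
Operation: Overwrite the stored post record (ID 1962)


GET = read, POST = create, PUT = update/replace, DELETE = remove
This operation is an update/replace.
PUT


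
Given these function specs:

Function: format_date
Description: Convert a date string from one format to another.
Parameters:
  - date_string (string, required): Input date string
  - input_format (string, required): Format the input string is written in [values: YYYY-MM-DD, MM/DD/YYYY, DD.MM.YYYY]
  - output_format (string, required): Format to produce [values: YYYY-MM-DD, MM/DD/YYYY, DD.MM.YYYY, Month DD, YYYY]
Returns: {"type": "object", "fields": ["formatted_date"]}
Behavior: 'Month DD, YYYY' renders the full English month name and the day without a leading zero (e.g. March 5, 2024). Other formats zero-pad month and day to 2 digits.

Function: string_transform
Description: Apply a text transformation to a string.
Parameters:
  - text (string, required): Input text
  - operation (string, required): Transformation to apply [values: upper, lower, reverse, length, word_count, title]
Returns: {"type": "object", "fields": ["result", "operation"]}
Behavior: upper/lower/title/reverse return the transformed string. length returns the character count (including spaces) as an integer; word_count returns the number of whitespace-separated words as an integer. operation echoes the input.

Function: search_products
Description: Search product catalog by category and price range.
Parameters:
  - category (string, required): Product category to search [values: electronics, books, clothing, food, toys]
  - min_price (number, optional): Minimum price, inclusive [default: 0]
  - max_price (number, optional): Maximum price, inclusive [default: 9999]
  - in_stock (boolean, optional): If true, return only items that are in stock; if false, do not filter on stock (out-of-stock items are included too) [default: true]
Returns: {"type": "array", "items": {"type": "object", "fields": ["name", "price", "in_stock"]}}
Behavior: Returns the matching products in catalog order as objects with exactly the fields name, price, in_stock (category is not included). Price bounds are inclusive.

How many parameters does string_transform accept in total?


Parameters of string_transform: text (required), operation (required)
Total:
2


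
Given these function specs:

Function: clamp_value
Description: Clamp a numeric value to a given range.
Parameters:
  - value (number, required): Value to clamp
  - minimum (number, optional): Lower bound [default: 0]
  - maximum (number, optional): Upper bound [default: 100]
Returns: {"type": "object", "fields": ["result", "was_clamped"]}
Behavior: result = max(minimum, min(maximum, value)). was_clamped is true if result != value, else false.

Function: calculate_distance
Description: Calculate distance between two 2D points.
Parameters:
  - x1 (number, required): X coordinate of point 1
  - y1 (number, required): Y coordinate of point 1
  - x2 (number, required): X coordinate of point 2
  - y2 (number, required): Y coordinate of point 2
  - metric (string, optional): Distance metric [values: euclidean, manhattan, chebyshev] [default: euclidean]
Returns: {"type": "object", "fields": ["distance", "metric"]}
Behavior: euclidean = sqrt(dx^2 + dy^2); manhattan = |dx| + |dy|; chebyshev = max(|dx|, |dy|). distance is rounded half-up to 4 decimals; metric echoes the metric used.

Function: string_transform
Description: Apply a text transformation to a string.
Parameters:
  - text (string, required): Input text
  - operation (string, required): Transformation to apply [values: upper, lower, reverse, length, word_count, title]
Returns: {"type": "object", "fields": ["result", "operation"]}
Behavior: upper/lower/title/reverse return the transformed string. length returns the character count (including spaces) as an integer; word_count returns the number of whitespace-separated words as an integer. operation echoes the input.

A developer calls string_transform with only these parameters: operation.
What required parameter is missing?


Required parameters: text, operation
Provided: operation
Missing: text
text


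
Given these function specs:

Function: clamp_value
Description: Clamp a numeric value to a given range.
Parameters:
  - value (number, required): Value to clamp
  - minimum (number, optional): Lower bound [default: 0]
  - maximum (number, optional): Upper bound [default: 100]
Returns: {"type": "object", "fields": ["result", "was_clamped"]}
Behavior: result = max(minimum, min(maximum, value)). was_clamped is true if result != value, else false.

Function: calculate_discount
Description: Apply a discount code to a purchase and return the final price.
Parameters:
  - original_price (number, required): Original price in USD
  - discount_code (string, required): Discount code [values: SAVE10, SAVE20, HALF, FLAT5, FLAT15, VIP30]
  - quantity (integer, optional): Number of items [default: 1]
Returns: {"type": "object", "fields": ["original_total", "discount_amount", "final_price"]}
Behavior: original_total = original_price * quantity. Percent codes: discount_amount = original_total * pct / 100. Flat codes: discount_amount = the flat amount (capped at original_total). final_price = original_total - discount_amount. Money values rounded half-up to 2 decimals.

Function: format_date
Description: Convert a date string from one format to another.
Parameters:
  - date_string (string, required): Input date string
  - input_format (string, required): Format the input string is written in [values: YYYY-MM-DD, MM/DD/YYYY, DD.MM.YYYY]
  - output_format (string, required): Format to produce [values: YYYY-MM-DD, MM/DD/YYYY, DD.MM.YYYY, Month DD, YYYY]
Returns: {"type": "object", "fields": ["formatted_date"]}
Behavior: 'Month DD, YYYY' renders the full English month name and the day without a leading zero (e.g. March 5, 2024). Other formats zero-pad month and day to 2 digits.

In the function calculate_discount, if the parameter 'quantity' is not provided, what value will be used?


The calculate_discount spec declares:
  - quantity (integer, optional): Number of items [default: 1]
Default:
1


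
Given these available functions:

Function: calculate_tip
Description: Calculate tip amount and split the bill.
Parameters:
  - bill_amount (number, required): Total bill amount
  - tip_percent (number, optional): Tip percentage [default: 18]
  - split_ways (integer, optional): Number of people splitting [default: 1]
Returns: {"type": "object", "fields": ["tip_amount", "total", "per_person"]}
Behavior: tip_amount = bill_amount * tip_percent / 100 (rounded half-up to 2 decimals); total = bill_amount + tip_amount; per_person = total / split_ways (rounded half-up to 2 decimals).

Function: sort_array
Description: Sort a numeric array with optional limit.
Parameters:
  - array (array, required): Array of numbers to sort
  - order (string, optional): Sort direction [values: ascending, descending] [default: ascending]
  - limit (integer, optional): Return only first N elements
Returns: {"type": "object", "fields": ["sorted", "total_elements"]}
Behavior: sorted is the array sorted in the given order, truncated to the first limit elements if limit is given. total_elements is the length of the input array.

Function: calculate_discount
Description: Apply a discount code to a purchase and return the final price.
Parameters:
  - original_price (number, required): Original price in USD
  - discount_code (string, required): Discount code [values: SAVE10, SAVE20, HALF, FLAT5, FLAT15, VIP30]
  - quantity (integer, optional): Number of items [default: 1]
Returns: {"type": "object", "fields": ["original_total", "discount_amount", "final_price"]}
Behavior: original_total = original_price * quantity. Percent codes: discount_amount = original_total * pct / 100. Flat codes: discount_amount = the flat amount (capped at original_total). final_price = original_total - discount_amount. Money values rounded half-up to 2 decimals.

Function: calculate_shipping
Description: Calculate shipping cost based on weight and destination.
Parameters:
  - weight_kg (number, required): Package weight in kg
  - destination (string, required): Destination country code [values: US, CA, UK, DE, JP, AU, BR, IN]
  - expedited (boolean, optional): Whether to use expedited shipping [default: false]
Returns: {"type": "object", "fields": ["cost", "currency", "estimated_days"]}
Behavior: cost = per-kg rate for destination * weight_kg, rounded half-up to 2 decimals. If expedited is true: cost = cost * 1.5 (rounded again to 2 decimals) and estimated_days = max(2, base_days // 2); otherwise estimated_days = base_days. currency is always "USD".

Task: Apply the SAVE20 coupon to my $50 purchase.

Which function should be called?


The task needs a function whose description is: Apply a discount code to a purchase and return the final price.
calculate_discount


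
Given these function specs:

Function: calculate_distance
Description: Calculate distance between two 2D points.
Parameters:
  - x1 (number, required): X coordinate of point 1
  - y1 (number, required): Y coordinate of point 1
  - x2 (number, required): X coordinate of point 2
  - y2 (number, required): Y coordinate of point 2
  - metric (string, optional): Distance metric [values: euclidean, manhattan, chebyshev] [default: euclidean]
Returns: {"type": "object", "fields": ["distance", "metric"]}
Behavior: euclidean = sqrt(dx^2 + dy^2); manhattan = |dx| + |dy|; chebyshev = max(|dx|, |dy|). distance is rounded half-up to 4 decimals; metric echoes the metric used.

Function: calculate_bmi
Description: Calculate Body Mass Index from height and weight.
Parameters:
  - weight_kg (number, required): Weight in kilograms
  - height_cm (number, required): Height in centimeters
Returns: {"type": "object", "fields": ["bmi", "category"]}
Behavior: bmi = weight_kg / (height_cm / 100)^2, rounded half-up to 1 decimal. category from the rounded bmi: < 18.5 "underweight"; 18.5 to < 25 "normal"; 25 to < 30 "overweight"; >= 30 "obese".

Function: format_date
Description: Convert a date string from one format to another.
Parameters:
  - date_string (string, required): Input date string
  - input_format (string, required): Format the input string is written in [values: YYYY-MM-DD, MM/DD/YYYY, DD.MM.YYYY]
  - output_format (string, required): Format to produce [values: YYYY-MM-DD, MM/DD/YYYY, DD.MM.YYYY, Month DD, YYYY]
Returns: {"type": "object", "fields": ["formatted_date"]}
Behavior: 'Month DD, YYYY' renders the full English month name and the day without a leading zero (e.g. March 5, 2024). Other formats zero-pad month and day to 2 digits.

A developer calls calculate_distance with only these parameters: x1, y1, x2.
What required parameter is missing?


Required parameters: x1, y1, x2, y2
Provided: x1, y1, x2
Missing: y2
y2


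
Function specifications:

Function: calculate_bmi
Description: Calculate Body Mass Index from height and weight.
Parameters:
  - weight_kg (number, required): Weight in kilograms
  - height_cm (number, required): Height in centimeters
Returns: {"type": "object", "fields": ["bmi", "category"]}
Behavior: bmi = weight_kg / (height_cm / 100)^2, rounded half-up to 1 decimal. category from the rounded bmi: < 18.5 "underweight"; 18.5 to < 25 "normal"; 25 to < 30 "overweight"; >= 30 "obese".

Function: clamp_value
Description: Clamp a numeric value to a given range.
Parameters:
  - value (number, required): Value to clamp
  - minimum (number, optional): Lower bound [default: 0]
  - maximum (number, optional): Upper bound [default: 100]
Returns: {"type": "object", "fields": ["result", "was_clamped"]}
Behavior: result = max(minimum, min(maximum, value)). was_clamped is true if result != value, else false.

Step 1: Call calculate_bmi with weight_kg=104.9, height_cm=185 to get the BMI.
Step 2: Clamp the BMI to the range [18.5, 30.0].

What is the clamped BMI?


Step 1: calculate_bmi(weight_kg=104.9, height_cm=185)
  height_m = 185 / 100 = 1.85
  bmi = 104.9 / 1.85^2 = 104.9 / 3.4225 = 30.65011 -> 30.7
  30.7 >= 30 -> obese
  -> bmi = 30.7
Step 2: clamp_value(value=30.7, minimum=18.5, maximum=30.0)
  result = max(18.5, min(30.0, 30.7)) = max(18.5, 30.0) = 30.0
  was_clamped = (30.0 != 30.7) = true
  -> result = 30.0
30.0


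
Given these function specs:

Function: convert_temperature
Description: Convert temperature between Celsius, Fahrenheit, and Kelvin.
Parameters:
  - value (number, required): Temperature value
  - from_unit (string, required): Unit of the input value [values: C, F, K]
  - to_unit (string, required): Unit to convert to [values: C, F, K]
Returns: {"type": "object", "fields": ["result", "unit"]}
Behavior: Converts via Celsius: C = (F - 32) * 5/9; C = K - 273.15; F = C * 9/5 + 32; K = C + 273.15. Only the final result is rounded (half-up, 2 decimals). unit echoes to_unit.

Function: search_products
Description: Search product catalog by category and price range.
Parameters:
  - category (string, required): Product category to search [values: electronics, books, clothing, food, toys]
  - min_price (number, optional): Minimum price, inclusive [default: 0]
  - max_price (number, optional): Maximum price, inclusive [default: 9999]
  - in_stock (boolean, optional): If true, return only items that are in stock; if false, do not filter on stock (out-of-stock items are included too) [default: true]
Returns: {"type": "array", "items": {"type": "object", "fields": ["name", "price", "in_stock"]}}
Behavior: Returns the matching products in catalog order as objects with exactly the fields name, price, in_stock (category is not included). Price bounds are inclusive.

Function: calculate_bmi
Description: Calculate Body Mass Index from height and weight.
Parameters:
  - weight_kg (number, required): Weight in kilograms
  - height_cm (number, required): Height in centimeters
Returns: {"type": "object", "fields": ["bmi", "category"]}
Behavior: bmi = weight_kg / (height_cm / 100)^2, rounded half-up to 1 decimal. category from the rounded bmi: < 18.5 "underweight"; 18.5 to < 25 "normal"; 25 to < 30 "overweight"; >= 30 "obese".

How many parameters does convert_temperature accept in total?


Parameters of convert_temperature: value (required), from_unit (required), to_unit (required)
Total:
3


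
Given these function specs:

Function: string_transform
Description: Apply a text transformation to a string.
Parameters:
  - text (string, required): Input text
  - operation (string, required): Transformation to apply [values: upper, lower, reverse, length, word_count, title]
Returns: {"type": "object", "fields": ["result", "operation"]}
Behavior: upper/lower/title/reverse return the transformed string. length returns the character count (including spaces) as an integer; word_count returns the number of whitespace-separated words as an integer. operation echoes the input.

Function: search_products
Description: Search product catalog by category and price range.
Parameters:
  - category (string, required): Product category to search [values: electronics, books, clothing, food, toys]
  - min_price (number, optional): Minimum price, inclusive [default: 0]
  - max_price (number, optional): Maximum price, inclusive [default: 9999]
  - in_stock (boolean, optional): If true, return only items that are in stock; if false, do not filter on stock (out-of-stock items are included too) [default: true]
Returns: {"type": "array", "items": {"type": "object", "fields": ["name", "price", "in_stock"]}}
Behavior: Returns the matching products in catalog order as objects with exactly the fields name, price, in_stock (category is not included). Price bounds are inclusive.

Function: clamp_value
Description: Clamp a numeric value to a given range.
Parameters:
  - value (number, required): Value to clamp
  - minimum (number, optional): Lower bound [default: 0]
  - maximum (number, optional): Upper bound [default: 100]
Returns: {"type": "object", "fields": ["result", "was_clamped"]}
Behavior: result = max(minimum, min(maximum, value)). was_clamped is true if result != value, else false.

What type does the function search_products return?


The search_products spec declares Returns: {"type": "array", "items": {"type": "object", "fields": ["name", "price", "in_stock"]}}
Type:
array


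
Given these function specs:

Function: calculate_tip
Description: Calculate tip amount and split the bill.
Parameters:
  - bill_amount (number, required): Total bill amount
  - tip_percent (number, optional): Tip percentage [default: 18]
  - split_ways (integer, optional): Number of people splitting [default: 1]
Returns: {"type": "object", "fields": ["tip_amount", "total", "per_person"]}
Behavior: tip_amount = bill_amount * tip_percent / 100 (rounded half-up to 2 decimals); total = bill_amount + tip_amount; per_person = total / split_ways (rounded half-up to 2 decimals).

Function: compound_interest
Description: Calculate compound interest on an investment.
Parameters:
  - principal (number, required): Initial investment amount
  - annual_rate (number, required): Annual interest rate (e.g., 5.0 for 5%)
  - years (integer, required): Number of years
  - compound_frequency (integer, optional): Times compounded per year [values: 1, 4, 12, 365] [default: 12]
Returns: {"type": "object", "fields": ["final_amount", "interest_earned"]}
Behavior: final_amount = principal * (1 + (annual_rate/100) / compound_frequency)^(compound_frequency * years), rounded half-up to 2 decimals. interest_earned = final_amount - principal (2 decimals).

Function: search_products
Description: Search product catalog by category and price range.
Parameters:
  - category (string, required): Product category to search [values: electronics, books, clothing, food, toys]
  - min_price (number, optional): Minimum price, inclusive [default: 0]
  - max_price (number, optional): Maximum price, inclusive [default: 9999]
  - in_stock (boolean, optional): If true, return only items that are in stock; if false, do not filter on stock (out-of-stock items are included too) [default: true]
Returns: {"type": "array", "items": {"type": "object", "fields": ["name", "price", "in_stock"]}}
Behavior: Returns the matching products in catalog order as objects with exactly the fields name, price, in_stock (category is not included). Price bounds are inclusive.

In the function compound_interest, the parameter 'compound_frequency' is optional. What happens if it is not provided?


The compound_interest spec declares:
  - compound_frequency (integer, optional): Times compounded per year [values: 1, 4, 12, 365] [default: 12]
It defaults to 12


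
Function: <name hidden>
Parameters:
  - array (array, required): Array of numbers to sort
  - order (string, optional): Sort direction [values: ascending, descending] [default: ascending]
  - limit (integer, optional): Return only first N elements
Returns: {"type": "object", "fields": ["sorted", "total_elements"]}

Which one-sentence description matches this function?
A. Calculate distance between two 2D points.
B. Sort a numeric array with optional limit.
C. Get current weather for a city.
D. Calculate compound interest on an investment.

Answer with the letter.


Parameters array, order, limit and return ["sorted", "total_elements"] fit: Sort a numeric array with optional limit.
B


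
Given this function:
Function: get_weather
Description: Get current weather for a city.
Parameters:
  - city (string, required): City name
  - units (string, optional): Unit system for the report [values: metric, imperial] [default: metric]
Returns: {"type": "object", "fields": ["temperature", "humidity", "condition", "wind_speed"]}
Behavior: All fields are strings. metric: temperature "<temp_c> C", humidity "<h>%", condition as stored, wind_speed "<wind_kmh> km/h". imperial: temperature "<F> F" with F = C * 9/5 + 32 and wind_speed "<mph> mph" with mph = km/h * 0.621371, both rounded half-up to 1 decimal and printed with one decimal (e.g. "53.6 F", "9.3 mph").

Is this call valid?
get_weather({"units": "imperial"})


Checking required parameters...
Missing required parameter: city
Invalid - missing required parameter 'city'


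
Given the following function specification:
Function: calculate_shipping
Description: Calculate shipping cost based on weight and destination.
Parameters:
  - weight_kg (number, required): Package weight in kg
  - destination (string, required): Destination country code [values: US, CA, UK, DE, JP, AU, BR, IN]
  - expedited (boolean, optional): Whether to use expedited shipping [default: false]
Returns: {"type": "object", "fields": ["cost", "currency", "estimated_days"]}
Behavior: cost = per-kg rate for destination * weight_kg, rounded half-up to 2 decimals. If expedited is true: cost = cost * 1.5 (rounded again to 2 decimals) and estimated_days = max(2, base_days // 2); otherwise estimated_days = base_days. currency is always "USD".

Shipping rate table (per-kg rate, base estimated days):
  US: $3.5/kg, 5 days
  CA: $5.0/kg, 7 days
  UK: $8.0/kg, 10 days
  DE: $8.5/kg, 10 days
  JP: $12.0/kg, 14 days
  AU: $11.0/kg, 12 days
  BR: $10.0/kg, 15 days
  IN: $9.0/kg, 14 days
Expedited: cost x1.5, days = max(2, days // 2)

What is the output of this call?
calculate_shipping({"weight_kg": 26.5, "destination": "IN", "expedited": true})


Rate for IN: $9.0/kg, base 14 days
cost = 9.0 * 26.5 = 238.5 -> 238.50
expedited: cost = 238.50 * 1.5 = 357.75 -> 357.75; estimated_days = max(2, 14 // 2) = 7
Output:
{"cost": 357.75, "currency": "USD", "estimated_days": 7}


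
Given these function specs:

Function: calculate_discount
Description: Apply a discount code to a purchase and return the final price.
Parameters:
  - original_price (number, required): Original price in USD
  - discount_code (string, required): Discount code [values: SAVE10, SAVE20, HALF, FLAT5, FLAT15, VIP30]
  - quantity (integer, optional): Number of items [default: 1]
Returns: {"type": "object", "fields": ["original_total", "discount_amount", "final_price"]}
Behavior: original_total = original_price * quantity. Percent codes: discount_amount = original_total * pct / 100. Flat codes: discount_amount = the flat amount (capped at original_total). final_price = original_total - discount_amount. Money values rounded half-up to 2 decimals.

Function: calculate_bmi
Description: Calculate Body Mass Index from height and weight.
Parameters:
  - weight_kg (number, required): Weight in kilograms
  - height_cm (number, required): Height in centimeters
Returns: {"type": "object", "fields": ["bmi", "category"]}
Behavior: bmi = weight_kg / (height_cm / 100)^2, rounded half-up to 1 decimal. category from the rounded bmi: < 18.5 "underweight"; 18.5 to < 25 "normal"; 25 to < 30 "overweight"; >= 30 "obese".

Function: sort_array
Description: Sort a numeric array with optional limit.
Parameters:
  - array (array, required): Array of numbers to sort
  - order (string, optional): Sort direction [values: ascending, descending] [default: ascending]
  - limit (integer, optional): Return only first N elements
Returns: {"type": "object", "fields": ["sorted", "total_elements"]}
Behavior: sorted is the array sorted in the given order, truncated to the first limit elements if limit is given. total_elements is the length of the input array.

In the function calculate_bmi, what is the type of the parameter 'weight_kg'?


The calculate_bmi spec declares:
  - weight_kg (number, required): Weight in kilograms
Type:
number


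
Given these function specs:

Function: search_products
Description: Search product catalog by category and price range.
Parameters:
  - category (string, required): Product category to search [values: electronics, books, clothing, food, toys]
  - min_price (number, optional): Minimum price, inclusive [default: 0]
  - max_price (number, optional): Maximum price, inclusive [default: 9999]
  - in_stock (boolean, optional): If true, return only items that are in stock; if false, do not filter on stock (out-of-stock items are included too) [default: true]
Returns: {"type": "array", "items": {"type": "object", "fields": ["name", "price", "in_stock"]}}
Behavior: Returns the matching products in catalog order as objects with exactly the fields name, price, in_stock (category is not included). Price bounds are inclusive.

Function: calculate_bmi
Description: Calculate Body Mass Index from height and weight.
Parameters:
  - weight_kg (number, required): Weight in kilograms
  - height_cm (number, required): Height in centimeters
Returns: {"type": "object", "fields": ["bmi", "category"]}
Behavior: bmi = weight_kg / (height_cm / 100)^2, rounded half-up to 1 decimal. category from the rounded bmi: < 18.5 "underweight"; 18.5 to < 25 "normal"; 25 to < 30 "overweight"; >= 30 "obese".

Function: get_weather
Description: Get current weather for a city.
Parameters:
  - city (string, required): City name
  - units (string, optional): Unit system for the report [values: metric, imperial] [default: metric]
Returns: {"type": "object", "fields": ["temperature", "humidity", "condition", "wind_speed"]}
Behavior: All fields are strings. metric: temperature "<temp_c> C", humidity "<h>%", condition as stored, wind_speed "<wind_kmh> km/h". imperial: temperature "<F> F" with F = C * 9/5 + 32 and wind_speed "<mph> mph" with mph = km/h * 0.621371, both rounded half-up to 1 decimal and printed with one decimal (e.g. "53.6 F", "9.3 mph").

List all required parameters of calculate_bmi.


Parameters of calculate_bmi and their required/optional flag:
  weight_kg: required
  height_cm: required
height_cm, weight_kg


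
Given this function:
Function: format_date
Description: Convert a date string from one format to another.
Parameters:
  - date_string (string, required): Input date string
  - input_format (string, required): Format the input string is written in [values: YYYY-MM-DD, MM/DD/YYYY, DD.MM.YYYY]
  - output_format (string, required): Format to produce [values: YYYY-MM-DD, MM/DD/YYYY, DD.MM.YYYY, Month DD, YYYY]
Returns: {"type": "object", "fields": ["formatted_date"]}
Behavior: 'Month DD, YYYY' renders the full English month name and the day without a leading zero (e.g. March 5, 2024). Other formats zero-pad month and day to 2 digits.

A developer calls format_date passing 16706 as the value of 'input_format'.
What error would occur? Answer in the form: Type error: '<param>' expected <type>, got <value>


Spec: 'input_format' is declared as string; 16706 is an integer.
Type error: 'input_format' expected string, got 16706


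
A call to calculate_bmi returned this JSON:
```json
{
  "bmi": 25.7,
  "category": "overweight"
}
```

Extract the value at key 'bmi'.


25.7


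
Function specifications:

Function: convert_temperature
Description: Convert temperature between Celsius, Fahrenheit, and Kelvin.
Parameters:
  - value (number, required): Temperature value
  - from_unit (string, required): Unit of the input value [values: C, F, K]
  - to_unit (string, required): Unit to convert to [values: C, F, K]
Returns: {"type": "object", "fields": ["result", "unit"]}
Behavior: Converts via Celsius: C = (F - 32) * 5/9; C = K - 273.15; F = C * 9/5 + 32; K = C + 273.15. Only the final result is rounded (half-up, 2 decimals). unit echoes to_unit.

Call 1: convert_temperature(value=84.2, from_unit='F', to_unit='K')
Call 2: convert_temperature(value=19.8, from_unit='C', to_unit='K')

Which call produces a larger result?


Call 1:
  To C: (84.2 - 32) * 5/9 = 29
  To K: 29 + 273.15 = 302.15
  Round to 2 decimals: 302.15
  -> 302.15 K
Call 2:
  Input already in C: 19.8
  To K: 19.8 + 273.15 = 292.95
  Round to 2 decimals: 292.95
  -> 292.95 K
Call 1 (302.15 K)


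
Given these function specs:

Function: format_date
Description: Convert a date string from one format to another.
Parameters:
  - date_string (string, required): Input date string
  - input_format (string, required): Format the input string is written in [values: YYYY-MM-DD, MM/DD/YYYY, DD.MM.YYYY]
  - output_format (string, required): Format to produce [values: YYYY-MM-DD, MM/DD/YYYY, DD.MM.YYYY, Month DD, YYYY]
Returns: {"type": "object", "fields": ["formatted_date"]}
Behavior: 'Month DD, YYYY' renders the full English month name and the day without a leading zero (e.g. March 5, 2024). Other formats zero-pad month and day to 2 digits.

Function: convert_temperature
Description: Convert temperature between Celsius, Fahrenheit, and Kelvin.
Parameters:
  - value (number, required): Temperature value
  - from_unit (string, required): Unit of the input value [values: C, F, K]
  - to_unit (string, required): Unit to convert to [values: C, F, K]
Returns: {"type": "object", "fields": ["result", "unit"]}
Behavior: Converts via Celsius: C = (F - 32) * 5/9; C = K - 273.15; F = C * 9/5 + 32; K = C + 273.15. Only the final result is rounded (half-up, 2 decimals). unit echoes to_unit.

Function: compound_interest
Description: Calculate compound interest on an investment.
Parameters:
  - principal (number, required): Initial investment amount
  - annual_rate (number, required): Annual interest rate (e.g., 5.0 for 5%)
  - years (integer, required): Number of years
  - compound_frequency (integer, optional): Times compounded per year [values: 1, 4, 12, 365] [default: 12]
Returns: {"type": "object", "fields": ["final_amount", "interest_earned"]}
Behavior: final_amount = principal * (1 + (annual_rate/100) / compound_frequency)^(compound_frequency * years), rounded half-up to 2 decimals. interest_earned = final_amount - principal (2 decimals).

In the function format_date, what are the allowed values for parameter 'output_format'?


The format_date spec declares:
  - output_format (string, required): Format to produce [values: YYYY-MM-DD, MM/DD/YYYY, DD.MM.YYYY, Month DD, YYYY]
Allowed values:
YYYY-MM-DD, MM/DD/YYYY, DD.MM.YYYY, Month DD, YYYY


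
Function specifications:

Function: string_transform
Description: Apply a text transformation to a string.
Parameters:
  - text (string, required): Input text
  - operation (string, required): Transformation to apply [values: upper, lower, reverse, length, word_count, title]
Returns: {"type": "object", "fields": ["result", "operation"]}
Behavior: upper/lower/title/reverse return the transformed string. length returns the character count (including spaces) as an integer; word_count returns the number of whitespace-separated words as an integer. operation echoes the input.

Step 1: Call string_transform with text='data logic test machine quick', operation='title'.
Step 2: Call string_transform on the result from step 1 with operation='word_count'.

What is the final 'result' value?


Step 1: string_transform(text='data logic test machine quick', operation='title')
  -> result = 'Data Logic Test Machine Quick'
Step 2: string_transform(text='Data Logic Test Machine Quick', operation='word_count')
  words: Data, Logic, Test, Machine, Quick -> 5
  -> result = 5
5


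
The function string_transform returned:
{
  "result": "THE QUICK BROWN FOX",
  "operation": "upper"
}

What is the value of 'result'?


THE QUICK BROWN FOX


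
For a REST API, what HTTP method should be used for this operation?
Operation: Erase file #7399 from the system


GET = read, POST = create, PUT = update/replace, DELETE = remove
This operation is a removal.
DELETE


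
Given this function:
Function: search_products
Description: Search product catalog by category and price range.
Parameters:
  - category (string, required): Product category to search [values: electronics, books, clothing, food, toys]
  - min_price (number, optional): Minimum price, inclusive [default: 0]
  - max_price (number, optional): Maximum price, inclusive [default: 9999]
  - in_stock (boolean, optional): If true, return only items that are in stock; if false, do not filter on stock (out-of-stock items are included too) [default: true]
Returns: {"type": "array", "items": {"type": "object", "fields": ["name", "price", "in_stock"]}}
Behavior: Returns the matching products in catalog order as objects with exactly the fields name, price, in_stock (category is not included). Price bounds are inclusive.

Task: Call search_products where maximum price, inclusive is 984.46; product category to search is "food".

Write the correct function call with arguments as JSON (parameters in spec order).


Mapping each described value to its parameter name:
  'Maximum price, inclusive' -> max_price = 984.46
  'Product category to search' -> category = "food"
search_products({"category": "food", "max_price": 984.46})


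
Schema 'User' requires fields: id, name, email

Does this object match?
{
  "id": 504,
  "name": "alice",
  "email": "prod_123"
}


Checking required fields... All present.
Valid - all required fields present


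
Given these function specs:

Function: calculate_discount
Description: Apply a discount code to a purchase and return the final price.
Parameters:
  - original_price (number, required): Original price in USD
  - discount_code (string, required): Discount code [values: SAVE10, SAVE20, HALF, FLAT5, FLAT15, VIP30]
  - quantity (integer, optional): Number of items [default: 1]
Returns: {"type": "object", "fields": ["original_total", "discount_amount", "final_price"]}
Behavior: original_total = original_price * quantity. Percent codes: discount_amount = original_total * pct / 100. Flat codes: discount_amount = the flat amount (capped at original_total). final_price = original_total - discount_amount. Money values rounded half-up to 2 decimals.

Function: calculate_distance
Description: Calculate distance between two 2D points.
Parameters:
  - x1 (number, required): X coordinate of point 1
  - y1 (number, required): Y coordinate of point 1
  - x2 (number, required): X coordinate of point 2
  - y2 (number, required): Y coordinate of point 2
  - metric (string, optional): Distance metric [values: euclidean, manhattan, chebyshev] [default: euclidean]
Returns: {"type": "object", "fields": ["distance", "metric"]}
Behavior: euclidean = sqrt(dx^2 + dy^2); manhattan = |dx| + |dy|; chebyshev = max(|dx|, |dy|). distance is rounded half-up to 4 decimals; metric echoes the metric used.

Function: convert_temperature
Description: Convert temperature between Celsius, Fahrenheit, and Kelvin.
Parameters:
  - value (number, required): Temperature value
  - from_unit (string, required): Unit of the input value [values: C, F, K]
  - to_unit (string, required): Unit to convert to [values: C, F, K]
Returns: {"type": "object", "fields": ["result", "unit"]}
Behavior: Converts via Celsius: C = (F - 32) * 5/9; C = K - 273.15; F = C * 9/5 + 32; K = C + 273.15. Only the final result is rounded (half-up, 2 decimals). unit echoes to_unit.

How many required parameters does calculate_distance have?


Parameters of calculate_distance: x1 (required), y1 (required), x2 (required), y2 (required), metric (optional)
Required count:
4


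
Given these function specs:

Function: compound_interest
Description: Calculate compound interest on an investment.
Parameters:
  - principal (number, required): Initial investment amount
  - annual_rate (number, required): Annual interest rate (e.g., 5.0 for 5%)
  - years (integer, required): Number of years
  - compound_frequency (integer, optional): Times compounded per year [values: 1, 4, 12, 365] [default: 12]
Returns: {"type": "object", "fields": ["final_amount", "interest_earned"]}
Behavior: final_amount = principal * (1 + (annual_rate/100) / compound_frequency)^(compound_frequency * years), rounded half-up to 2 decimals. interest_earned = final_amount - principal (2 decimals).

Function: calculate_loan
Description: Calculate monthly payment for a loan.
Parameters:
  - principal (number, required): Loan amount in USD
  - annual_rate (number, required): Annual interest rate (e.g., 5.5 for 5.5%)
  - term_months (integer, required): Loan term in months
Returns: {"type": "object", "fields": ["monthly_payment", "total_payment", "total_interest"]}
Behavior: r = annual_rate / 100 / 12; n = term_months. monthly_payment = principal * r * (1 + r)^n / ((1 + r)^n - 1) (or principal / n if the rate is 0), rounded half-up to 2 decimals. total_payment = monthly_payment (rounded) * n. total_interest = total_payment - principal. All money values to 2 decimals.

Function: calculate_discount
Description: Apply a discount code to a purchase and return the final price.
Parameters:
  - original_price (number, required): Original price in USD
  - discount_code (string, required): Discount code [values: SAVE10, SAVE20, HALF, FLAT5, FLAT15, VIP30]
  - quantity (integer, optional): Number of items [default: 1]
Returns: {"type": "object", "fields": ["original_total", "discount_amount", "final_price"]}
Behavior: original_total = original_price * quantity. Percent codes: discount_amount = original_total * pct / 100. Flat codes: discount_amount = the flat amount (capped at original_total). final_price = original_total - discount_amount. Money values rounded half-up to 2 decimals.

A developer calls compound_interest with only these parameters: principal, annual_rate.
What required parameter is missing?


Required parameters: principal, annual_rate, years
Provided: principal, annual_rate
Missing: years
years


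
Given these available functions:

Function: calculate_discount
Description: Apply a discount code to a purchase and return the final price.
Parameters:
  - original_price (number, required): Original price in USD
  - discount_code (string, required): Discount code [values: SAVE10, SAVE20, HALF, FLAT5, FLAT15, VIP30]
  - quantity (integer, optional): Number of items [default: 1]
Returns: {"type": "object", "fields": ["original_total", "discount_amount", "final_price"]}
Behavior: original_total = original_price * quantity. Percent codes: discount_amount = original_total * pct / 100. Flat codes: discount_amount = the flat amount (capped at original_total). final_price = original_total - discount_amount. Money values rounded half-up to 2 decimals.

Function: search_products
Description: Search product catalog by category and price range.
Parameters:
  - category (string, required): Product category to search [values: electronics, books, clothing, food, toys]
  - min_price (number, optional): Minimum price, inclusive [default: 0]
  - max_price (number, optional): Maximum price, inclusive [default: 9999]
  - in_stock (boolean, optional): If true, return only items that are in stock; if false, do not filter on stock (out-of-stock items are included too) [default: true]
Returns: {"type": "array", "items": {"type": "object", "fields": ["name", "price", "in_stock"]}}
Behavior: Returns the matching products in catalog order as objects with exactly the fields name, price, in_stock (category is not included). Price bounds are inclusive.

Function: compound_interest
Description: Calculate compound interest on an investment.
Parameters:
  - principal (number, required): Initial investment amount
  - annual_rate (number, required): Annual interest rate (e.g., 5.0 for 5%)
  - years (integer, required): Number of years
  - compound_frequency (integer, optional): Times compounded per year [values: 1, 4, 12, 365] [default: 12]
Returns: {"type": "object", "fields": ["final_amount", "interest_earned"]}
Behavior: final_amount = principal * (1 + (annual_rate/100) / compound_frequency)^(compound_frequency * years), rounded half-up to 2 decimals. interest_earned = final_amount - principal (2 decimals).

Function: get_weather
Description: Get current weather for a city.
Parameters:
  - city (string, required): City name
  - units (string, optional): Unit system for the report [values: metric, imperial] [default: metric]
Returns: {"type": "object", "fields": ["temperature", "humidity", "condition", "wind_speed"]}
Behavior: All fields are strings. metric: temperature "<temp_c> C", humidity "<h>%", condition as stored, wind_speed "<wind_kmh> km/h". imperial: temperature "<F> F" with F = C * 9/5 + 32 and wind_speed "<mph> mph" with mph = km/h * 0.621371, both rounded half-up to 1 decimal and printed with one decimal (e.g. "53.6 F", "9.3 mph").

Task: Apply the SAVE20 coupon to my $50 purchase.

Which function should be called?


The task needs a function whose description is: Apply a discount code to a purchase and return the final price.
calculate_discount
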